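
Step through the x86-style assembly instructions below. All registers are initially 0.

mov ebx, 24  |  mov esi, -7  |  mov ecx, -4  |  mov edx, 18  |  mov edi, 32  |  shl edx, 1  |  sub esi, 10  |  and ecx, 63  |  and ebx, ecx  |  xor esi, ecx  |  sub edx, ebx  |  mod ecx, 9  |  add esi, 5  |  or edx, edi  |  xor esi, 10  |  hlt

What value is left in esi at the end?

after mov ebx, 24: ebx=24
after mov esi, -7: esi=-7
after mov ecx, -4: ecx=-4
after mov edx, 18: edx=18
after mov edi, 32: edi=32
after shl edx, 1: edx=18<<1=36
after sub esi, 10: esi=(-7)-10=-17
after and ecx, 63: ecx=(-4)&63=60
after and ebx, ecx: ebx=24&60=24
after xor esi, ecx: esi=(-17)^60=-45
after sub edx, ebx: edx=36-24=12
after mod ecx, 9: ecx=60%9=6
after add esi, 5: esi=(-45)+5=-40
after or edx, edi: edx=12|32=44
after xor esi, 10: esi=(-40)^10=-46
halt.

-46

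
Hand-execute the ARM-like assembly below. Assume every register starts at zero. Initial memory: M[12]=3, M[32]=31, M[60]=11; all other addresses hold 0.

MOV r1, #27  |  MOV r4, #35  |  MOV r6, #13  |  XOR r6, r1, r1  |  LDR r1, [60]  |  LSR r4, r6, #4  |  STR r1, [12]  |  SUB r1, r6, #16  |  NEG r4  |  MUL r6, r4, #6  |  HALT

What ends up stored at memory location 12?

MOV r1, #27 → r1=27
MOV r4, #35 → r4=35
MOV r6, #13 → r6=13
XOR r6, r1, r1 → r6=27^27=0
LDR r1, [60] → r1=M[60]=11
LSR r4, r6, #4 → r4=0>>4=0
STR r1, [12] → M[12]=11
SUB r1, r6, #16 → r1=0-16=-16
NEG r4 → r4=-(0)=0
MUL r6, r4, #6 → r6=0*6=0
halt.

11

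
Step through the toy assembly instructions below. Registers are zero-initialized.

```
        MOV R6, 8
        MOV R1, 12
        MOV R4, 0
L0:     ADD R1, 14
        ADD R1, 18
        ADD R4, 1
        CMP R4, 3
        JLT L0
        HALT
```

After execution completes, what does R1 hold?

MOV R6, 8 → R6=8
MOV R1, 12 → R1=12
MOV R4, 0 → R4=0
ADD R1, 14 → R1=12+14=26
ADD R1, 18 → R1=26+18=44
ADD R4, 1 → R4=0+1=1
CMP R4, 3  (cmp 1,3)
JLT L0: taken
ADD R1, 14 → R1=44+14=58
ADD R1, 18 → R1=58+18=76
ADD R4, 1 → R4=1+1=2
CMP R4, 3  (cmp 2,3)
JLT L0: taken
ADD R1, 14 → R1=76+14=90
ADD R1, 18 → R1=90+18=108
ADD R4, 1 → R4=2+1=3
CMP R4, 3  (cmp 3,3)
JLT L0: not taken
halt.

108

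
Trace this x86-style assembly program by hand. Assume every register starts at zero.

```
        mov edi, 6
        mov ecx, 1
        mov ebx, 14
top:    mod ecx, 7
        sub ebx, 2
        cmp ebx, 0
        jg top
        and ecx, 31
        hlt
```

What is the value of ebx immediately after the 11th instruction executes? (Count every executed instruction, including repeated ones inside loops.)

after mov edi, 6: edi=6
after mov ecx, 1: ecx=1
after mov ebx, 14: ebx=14
after mod ecx, 7: ecx=1%7=1
after sub ebx, 2: ebx=14-2=12
cmp ebx, 0  (cmp 12,0)
jg top: taken
after mod ecx, 7: ecx=1%7=1
after sub ebx, 2: ebx=12-2=10
cmp ebx, 0  (cmp 10,0)
jg top: taken
After step 11: ebx = 10.

10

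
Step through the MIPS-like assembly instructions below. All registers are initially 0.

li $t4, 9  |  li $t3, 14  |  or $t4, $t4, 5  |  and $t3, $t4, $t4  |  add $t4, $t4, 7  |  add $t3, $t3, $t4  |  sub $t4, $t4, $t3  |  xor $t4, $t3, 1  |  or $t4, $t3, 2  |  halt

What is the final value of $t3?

33

after li $t4, 9: $t4=9
after li $t3, 14: $t3=14
after or $t4, $t4, 5: $t4=9|5=13
after and $t3, $t4, $t4: $t3=13&13=13
after add $t4, $t4, 7: $t4=13+7=20
after add $t3, $t3, $t4: $t3=13+20=33
after sub $t4, $t4, $t3: $t4=20-33=-13
after xor $t4, $t3, 1: $t4=33^1=32
after or $t4, $t3, 2: $t4=33|2=35
halt.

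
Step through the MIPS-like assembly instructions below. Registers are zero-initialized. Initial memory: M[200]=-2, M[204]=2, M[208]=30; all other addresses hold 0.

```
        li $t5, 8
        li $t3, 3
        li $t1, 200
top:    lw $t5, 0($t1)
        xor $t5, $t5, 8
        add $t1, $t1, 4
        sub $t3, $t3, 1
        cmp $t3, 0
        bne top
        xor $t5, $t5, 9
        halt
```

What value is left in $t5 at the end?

after li $t5, 8: $t5=8
after li $t3, 3: $t3=3
after li $t1, 200: $t1=200
after lw $t5, 0($t1): $t5=M[200]=-2
after xor $t5, $t5, 8: $t5=(-2)^8=-10
after add $t1, $t1, 4: $t1=200+4=204
after sub $t3, $t3, 1: $t3=3-1=2
cmp $t3, 0  (cmp 2,0)
bne top: taken
after lw $t5, 0($t1): $t5=M[204]=2
after xor $t5, $t5, 8: $t5=2^8=10
after add $t1, $t1, 4: $t1=204+4=208
after sub $t3, $t3, 1: $t3=2-1=1
cmp $t3, 0  (cmp 1,0)
bne top: taken
after lw $t5, 0($t1): $t5=M[208]=30
after xor $t5, $t5, 8: $t5=30^8=22
after add $t1, $t1, 4: $t1=208+4=212
after sub $t3, $t3, 1: $t3=1-1=0
cmp $t3, 0  (cmp 0,0)
bne top: not taken
after xor $t5, $t5, 9: $t5=22^9=31
halt.

31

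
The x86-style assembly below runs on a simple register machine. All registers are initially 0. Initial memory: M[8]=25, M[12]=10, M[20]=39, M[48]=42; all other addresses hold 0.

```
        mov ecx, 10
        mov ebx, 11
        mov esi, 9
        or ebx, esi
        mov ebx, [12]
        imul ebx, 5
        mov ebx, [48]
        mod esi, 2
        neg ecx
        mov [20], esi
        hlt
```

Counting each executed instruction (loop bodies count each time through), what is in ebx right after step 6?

50

mov ecx, 10 → ecx=10
mov ebx, 11 → ebx=11
mov esi, 9 → esi=9
or ebx, esi → ebx=11|9=11
mov ebx, [12] → ebx=M[12]=10
imul ebx, 5 → ebx=10*5=50
After step 6: ebx = 50.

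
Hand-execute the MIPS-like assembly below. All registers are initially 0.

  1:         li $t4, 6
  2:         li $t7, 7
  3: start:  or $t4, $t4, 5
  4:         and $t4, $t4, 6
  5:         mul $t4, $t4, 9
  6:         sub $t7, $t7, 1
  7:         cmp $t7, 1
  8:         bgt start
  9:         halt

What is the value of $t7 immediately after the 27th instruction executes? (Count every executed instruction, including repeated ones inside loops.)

after li $t4, 6: $t4=6
after li $t7, 7: $t7=7
after or $t4, $t4, 5: $t4=6|5=7
after and $t4, $t4, 6: $t4=7&6=6
after mul $t4, $t4, 9: $t4=6*9=54
after sub $t7, $t7, 1: $t7=7-1=6
cmp $t7, 1  (cmp 6,1)
bgt start: taken
after or $t4, $t4, 5: $t4=54|5=55
after and $t4, $t4, 6: $t4=55&6=6
after mul $t4, $t4, 9: $t4=6*9=54
after sub $t7, $t7, 1: $t7=6-1=5
cmp $t7, 1  (cmp 5,1)
bgt start: taken
after or $t4, $t4, 5: $t4=54|5=55
after and $t4, $t4, 6: $t4=55&6=6
after mul $t4, $t4, 9: $t4=6*9=54
after sub $t7, $t7, 1: $t7=5-1=4
cmp $t7, 1  (cmp 4,1)
bgt start: taken
after or $t4, $t4, 5: $t4=54|5=55
after and $t4, $t4, 6: $t4=55&6=6
after mul $t4, $t4, 9: $t4=6*9=54
after sub $t7, $t7, 1: $t7=4-1=3
cmp $t7, 1  (cmp 3,1)
bgt start: taken
after or $t4, $t4, 5: $t4=54|5=55
After step 27: $t7 = 3.

3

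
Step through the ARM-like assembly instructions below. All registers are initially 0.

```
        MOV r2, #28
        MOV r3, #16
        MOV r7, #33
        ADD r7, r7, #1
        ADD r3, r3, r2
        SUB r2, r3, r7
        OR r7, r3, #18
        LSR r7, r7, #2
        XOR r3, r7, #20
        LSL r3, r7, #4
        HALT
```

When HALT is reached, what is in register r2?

10

after MOV r2, #28: r2=28
after MOV r3, #16: r3=16
after MOV r7, #33: r7=33
after ADD r7, r7, #1: r7=33+1=34
after ADD r3, r3, r2: r3=16+28=44
after SUB r2, r3, r7: r2=44-34=10
after OR r7, r3, #18: r7=44|18=62
after LSR r7, r7, #2: r7=62>>2=15
after XOR r3, r7, #20: r3=15^20=27
after LSL r3, r7, #4: r3=15<<4=240
halt.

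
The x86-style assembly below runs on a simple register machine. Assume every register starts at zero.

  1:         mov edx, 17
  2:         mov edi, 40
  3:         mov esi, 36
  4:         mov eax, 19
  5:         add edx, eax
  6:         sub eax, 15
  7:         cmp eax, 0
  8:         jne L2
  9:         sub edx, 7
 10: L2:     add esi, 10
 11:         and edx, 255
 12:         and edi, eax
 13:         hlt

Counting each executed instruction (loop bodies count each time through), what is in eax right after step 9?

4

edx=17
edi=40
esi=36
eax=19
edx=17+19=36
eax=19-15=4
cmp eax, 0  (cmp 4,0)
jne L2: taken
esi=36+10=46
After step 9: eax = 4.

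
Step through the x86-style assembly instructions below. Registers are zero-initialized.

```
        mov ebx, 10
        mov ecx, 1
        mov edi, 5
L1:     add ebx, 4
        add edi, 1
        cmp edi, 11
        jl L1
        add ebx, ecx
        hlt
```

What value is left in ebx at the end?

35

ebx=10
ecx=1
edi=5
ebx=10+4=14
edi=5+1=6
cmp edi, 11  (cmp 6,11)
jl L1: taken
ebx=14+4=18
edi=6+1=7
cmp edi, 11  (cmp 7,11)
jl L1: taken
ebx=18+4=22
edi=7+1=8
cmp edi, 11  (cmp 8,11)
jl L1: taken
ebx=22+4=26
edi=8+1=9
cmp edi, 11  (cmp 9,11)
jl L1: taken
ebx=26+4=30
edi=9+1=10
cmp edi, 11  (cmp 10,11)
jl L1: taken
ebx=30+4=34
edi=10+1=11
cmp edi, 11  (cmp 11,11)
jl L1: not taken
ebx=34+1=35
halt.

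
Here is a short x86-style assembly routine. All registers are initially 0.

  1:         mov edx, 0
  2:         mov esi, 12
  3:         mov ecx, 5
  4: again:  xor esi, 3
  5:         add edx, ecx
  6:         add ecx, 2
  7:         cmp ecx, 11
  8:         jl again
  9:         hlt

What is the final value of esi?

after mov edx, 0: edx=0
after mov esi, 12: esi=12
after mov ecx, 5: ecx=5
after xor esi, 3: esi=12^3=15
after add edx, ecx: edx=0+5=5
after add ecx, 2: ecx=5+2=7
cmp ecx, 11  (cmp 7,11)
jl again: taken
after xor esi, 3: esi=15^3=12
after add edx, ecx: edx=5+7=12
after add ecx, 2: ecx=7+2=9
cmp ecx, 11  (cmp 9,11)
jl again: taken
after xor esi, 3: esi=12^3=15
after add edx, ecx: edx=12+9=21
after add ecx, 2: ecx=9+2=11
cmp ecx, 11  (cmp 11,11)
jl again: not taken
halt.

15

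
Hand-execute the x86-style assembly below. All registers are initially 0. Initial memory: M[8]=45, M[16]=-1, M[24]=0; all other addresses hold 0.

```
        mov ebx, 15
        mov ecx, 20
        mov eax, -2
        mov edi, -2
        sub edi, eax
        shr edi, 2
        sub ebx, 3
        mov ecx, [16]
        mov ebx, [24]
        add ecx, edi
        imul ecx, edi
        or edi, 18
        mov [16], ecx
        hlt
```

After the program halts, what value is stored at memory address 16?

after mov ebx, 15: ebx=15
after mov ecx, 20: ecx=20
after mov eax, -2: eax=-2
after mov edi, -2: edi=-2
after sub edi, eax: edi=(-2)-(-2)=0
after shr edi, 2: edi=0>>2=0
after sub ebx, 3: ebx=15-3=12
after mov ecx, [16]: ecx=M[16]=-1
after mov ebx, [24]: ebx=M[24]=0
after add ecx, edi: ecx=(-1)+0=-1
after imul ecx, edi: ecx=(-1)*0=0
after or edi, 18: edi=0|18=18
mov [16], ecx → M[16]=0
halt.

0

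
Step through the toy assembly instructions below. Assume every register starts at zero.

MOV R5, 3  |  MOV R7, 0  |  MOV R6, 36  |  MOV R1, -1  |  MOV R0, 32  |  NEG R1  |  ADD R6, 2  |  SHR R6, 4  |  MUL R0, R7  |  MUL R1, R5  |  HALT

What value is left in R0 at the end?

0

MOV R5, 3 → R5=3
MOV R7, 0 → R7=0
MOV R6, 36 → R6=36
MOV R1, -1 → R1=-1
MOV R0, 32 → R0=32
NEG R1 → R1=-(-1)=1
ADD R6, 2 → R6=36+2=38
SHR R6, 4 → R6=38>>4=2
MUL R0, R7 → R0=32*0=0
MUL R1, R5 → R1=1*3=3
halt.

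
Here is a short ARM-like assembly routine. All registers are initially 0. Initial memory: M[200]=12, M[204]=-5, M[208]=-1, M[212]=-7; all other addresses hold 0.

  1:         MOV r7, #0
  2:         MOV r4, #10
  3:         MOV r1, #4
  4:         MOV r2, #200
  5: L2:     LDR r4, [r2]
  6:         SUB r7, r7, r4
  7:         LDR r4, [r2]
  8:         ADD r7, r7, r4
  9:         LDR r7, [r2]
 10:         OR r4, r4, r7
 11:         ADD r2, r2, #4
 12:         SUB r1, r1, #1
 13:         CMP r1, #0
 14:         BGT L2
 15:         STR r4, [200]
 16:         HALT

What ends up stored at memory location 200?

after MOV r7, #0: r7=0
after MOV r4, #10: r4=10
after MOV r1, #4: r1=4
after MOV r2, #200: r2=200
after LDR r4, [r2]: r4=M[200]=12
after SUB r7, r7, r4: r7=0-12=-12
after LDR r4, [r2]: r4=M[200]=12
after ADD r7, r7, r4: r7=(-12)+12=0
after LDR r7, [r2]: r7=M[200]=12
after OR r4, r4, r7: r4=12|12=12
after ADD r2, r2, #4: r2=200+4=204
after SUB r1, r1, #1: r1=4-1=3
CMP r1, #0  (cmp 3,0)
BGT L2: taken
after LDR r4, [r2]: r4=M[204]=-5
after SUB r7, r7, r4: r7=12-(-5)=17
after LDR r4, [r2]: r4=M[204]=-5
after ADD r7, r7, r4: r7=17+(-5)=12
after LDR r7, [r2]: r7=M[204]=-5
after OR r4, r4, r7: r4=(-5)|(-5)=-5
after ADD r2, r2, #4: r2=204+4=208
after SUB r1, r1, #1: r1=3-1=2
CMP r1, #0  (cmp 2,0)
BGT L2: taken
after LDR r4, [r2]: r4=M[208]=-1
after SUB r7, r7, r4: r7=(-5)-(-1)=-4
after LDR r4, [r2]: r4=M[208]=-1
after ADD r7, r7, r4: r7=(-4)+(-1)=-5
after LDR r7, [r2]: r7=M[208]=-1
after OR r4, r4, r7: r4=(-1)|(-1)=-1
after ADD r2, r2, #4: r2=208+4=212
after SUB r1, r1, #1: r1=2-1=1
CMP r1, #0  (cmp 1,0)
BGT L2: taken
after LDR r4, [r2]: r4=M[212]=-7
after SUB r7, r7, r4: r7=(-1)-(-7)=6
after LDR r4, [r2]: r4=M[212]=-7
after ADD r7, r7, r4: r7=6+(-7)=-1
after LDR r7, [r2]: r7=M[212]=-7
after OR r4, r4, r7: r4=(-7)|(-7)=-7
after ADD r2, r2, #4: r2=212+4=216
after SUB r1, r1, #1: r1=1-1=0
CMP r1, #0  (cmp 0,0)
BGT L2: not taken
STR r4, [200] → M[200]=-7
halt.

-7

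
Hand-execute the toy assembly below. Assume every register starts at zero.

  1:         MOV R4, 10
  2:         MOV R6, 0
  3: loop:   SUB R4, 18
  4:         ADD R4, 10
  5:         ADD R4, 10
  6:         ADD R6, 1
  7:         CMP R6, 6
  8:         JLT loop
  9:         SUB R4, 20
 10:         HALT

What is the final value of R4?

MOV R4, 10 → R4=10
MOV R6, 0 → R6=0
SUB R4, 18 → R4=10-18=-8
ADD R4, 10 → R4=(-8)+10=2
ADD R4, 10 → R4=2+10=12
ADD R6, 1 → R6=0+1=1
CMP R6, 6  (cmp 1,6)
JLT loop: taken
SUB R4, 18 → R4=12-18=-6
ADD R4, 10 → R4=(-6)+10=4
ADD R4, 10 → R4=4+10=14
ADD R6, 1 → R6=1+1=2
CMP R6, 6  (cmp 2,6)
JLT loop: taken
SUB R4, 18 → R4=14-18=-4
ADD R4, 10 → R4=(-4)+10=6
ADD R4, 10 → R4=6+10=16
ADD R6, 1 → R6=2+1=3
CMP R6, 6  (cmp 3,6)
JLT loop: taken
SUB R4, 18 → R4=16-18=-2
ADD R4, 10 → R4=(-2)+10=8
ADD R4, 10 → R4=8+10=18
ADD R6, 1 → R6=3+1=4
CMP R6, 6  (cmp 4,6)
JLT loop: taken
SUB R4, 18 → R4=18-18=0
ADD R4, 10 → R4=0+10=10
ADD R4, 10 → R4=10+10=20
ADD R6, 1 → R6=4+1=5
CMP R6, 6  (cmp 5,6)
JLT loop: taken
SUB R4, 18 → R4=20-18=2
ADD R4, 10 → R4=2+10=12
ADD R4, 10 → R4=12+10=22
ADD R6, 1 → R6=5+1=6
CMP R6, 6  (cmp 6,6)
JLT loop: not taken
SUB R4, 20 → R4=22-20=2
halt.

2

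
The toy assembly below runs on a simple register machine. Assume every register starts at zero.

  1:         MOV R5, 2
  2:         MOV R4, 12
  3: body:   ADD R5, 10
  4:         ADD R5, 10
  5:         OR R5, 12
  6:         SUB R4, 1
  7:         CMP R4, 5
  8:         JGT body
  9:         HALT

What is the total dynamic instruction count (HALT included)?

45

MOV R5, 2 → R5=2
MOV R4, 12 → R4=12
ADD R5, 10 → R5=2+10=12
ADD R5, 10 → R5=12+10=22
OR R5, 12 → R5=22|12=30
SUB R4, 1 → R4=12-1=11
CMP R4, 5  (cmp 11,5)
JGT body: taken
ADD R5, 10 → R5=30+10=40
ADD R5, 10 → R5=40+10=50
OR R5, 12 → R5=50|12=62
SUB R4, 1 → R4=11-1=10
CMP R4, 5  (cmp 10,5)
JGT body: taken
ADD R5, 10 → R5=62+10=72
ADD R5, 10 → R5=72+10=82
OR R5, 12 → R5=82|12=94
SUB R4, 1 → R4=10-1=9
CMP R4, 5  (cmp 9,5)
JGT body: taken
ADD R5, 10 → R5=94+10=104
ADD R5, 10 → R5=104+10=114
OR R5, 12 → R5=114|12=126
SUB R4, 1 → R4=9-1=8
CMP R4, 5  (cmp 8,5)
JGT body: taken
ADD R5, 10 → R5=126+10=136
ADD R5, 10 → R5=136+10=146
OR R5, 12 → R5=146|12=158
SUB R4, 1 → R4=8-1=7
CMP R4, 5  (cmp 7,5)
JGT body: taken
ADD R5, 10 → R5=158+10=168
ADD R5, 10 → R5=168+10=178
OR R5, 12 → R5=178|12=190
SUB R4, 1 → R4=7-1=6
CMP R4, 5  (cmp 6,5)
JGT body: taken
ADD R5, 10 → R5=190+10=200
ADD R5, 10 → R5=200+10=210
OR R5, 12 → R5=210|12=222
SUB R4, 1 → R4=6-1=5
CMP R4, 5  (cmp 5,5)
JGT body: not taken
halt.
Total executed instructions: 45.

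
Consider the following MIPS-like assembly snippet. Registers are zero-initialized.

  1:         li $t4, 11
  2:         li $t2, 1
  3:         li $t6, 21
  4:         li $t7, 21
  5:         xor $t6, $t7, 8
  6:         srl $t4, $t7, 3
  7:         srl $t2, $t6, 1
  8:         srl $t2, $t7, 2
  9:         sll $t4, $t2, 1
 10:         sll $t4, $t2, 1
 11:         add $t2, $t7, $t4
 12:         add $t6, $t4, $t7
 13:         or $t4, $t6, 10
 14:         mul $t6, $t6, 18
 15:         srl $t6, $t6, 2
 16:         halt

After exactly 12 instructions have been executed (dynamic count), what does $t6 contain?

$t4=11
$t2=1
$t6=21
$t7=21
$t6=21^8=29
$t4=21>>3=2
$t2=29>>1=14
$t2=21>>2=5
$t4=5<<1=10
$t4=5<<1=10
$t2=21+10=31
$t6=10+21=31
After step 12: $t6 = 31.

31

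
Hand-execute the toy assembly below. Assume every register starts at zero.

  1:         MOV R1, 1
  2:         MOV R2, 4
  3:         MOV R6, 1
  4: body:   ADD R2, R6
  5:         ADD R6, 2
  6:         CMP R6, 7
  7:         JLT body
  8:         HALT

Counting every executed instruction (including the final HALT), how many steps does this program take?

after MOV R1, 1: R1=1
after MOV R2, 4: R2=4
after MOV R6, 1: R6=1
after ADD R2, R6: R2=4+1=5
after ADD R6, 2: R6=1+2=3
CMP R6, 7  (cmp 3,7)
JLT body: taken
after ADD R2, R6: R2=5+3=8
after ADD R6, 2: R6=3+2=5
CMP R6, 7  (cmp 5,7)
JLT body: taken
after ADD R2, R6: R2=8+5=13
after ADD R6, 2: R6=5+2=7
CMP R6, 7  (cmp 7,7)
JLT body: not taken
halt.
Total executed instructions: 16.

16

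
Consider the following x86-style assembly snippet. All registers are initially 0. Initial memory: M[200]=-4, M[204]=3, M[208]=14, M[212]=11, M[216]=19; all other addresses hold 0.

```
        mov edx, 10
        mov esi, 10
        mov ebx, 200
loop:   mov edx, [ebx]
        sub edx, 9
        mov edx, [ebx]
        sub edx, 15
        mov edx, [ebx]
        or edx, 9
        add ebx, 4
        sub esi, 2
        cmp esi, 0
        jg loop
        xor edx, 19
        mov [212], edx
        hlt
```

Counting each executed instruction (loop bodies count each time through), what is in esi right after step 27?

mov edx, 10 → edx=10
mov esi, 10 → esi=10
mov ebx, 200 → ebx=200
mov edx, [ebx] → edx=M[200]=-4
sub edx, 9 → edx=(-4)-9=-13
mov edx, [ebx] → edx=M[200]=-4
sub edx, 15 → edx=(-4)-15=-19
mov edx, [ebx] → edx=M[200]=-4
or edx, 9 → edx=(-4)|9=-3
add ebx, 4 → ebx=200+4=204
sub esi, 2 → esi=10-2=8
cmp esi, 0  (cmp 8,0)
jg loop: taken
mov edx, [ebx] → edx=M[204]=3
sub edx, 9 → edx=3-9=-6
mov edx, [ebx] → edx=M[204]=3
sub edx, 15 → edx=3-15=-12
mov edx, [ebx] → edx=M[204]=3
or edx, 9 → edx=3|9=11
add ebx, 4 → ebx=204+4=208
sub esi, 2 → esi=8-2=6
cmp esi, 0  (cmp 6,0)
jg loop: taken
mov edx, [ebx] → edx=M[208]=14
sub edx, 9 → edx=14-9=5
mov edx, [ebx] → edx=M[208]=14
sub edx, 15 → edx=14-15=-1
After step 27: esi = 6.

6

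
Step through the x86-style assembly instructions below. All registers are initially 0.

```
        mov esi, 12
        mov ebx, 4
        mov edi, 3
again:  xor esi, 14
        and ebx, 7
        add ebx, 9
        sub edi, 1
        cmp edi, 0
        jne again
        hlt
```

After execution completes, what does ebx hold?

15

after mov esi, 12: esi=12
after mov ebx, 4: ebx=4
after mov edi, 3: edi=3
after xor esi, 14: esi=12^14=2
after and ebx, 7: ebx=4&7=4
after add ebx, 9: ebx=4+9=13
after sub edi, 1: edi=3-1=2
cmp edi, 0  (cmp 2,0)
jne again: taken
after xor esi, 14: esi=2^14=12
after and ebx, 7: ebx=13&7=5
after add ebx, 9: ebx=5+9=14
after sub edi, 1: edi=2-1=1
cmp edi, 0  (cmp 1,0)
jne again: taken
after xor esi, 14: esi=12^14=2
after and ebx, 7: ebx=14&7=6
after add ebx, 9: ebx=6+9=15
after sub edi, 1: edi=1-1=0
cmp edi, 0  (cmp 0,0)
jne again: not taken
halt.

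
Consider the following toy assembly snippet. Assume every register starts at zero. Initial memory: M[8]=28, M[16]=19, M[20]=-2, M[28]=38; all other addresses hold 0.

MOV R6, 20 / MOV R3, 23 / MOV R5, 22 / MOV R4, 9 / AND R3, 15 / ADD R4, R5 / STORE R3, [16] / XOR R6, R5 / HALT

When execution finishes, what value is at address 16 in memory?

7

R6=20
R3=23
R5=22
R4=9
R3=23&15=7
R4=9+22=31
STORE R3, [16] → M[16]=7
R6=20^22=2
halt.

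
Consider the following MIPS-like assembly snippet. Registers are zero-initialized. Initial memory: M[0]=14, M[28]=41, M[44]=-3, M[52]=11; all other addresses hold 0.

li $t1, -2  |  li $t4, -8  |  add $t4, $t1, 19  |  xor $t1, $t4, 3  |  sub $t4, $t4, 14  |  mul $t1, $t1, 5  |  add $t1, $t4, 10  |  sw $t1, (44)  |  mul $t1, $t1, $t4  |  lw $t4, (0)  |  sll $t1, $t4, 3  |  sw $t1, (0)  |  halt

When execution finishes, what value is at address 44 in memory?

$t1=-2
$t4=-8
$t4=(-2)+19=17
$t1=17^3=18
$t4=17-14=3
$t1=18*5=90
$t1=3+10=13
sw $t1, (44) → M[44]=13
$t1=13*3=39
$t4=M[0]=14
$t1=14<<3=112
sw $t1, (0) → M[0]=112
halt.

13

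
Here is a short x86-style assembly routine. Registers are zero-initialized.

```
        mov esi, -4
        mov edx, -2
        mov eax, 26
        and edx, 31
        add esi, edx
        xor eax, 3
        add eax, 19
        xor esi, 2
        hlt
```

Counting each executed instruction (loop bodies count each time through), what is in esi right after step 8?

24

after mov esi, -4: esi=-4
after mov edx, -2: edx=-2
after mov eax, 26: eax=26
after and edx, 31: edx=(-2)&31=30
after add esi, edx: esi=(-4)+30=26
after xor eax, 3: eax=26^3=25
after add eax, 19: eax=25+19=44
after xor esi, 2: esi=26^2=24
After step 8: esi = 24.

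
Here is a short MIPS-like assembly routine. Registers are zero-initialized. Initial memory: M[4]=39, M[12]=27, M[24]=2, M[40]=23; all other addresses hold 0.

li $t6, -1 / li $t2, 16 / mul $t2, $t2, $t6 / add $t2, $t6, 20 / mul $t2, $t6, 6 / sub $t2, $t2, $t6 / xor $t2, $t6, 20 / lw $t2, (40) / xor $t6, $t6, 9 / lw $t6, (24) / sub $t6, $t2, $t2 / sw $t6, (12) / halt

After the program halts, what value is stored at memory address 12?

li $t6, -1 → $t6=-1
li $t2, 16 → $t2=16
mul $t2, $t2, $t6 → $t2=16*(-1)=-16
add $t2, $t6, 20 → $t2=(-1)+20=19
mul $t2, $t6, 6 → $t2=(-1)*6=-6
sub $t2, $t2, $t6 → $t2=(-6)-(-1)=-5
xor $t2, $t6, 20 → $t2=(-1)^20=-21
lw $t2, (40) → $t2=M[40]=23
xor $t6, $t6, 9 → $t6=(-1)^9=-10
lw $t6, (24) → $t6=M[24]=2
sub $t6, $t2, $t2 → $t6=23-23=0
sw $t6, (12) → M[12]=0
halt.

0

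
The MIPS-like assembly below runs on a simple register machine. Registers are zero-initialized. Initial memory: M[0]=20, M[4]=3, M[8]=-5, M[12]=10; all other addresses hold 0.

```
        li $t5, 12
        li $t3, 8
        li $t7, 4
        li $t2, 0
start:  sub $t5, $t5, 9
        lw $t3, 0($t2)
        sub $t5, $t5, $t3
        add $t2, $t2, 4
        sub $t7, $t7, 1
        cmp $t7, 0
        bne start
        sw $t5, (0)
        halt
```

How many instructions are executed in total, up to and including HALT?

34

after li $t5, 12: $t5=12
after li $t3, 8: $t3=8
after li $t7, 4: $t7=4
after li $t2, 0: $t2=0
after sub $t5, $t5, 9: $t5=12-9=3
after lw $t3, 0($t2): $t3=M[0]=20
after sub $t5, $t5, $t3: $t5=3-20=-17
after add $t2, $t2, 4: $t2=0+4=4
after sub $t7, $t7, 1: $t7=4-1=3
cmp $t7, 0  (cmp 3,0)
bne start: taken
after sub $t5, $t5, 9: $t5=(-17)-9=-26
after lw $t3, 0($t2): $t3=M[4]=3
after sub $t5, $t5, $t3: $t5=(-26)-3=-29
after add $t2, $t2, 4: $t2=4+4=8
after sub $t7, $t7, 1: $t7=3-1=2
cmp $t7, 0  (cmp 2,0)
bne start: taken
after sub $t5, $t5, 9: $t5=(-29)-9=-38
after lw $t3, 0($t2): $t3=M[8]=-5
after sub $t5, $t5, $t3: $t5=(-38)-(-5)=-33
after add $t2, $t2, 4: $t2=8+4=12
after sub $t7, $t7, 1: $t7=2-1=1
cmp $t7, 0  (cmp 1,0)
bne start: taken
after sub $t5, $t5, 9: $t5=(-33)-9=-42
after lw $t3, 0($t2): $t3=M[12]=10
after sub $t5, $t5, $t3: $t5=(-42)-10=-52
after add $t2, $t2, 4: $t2=12+4=16
after sub $t7, $t7, 1: $t7=1-1=0
cmp $t7, 0  (cmp 0,0)
bne start: not taken
sw $t5, (0) → M[0]=-52
halt.
Total executed instructions: 34.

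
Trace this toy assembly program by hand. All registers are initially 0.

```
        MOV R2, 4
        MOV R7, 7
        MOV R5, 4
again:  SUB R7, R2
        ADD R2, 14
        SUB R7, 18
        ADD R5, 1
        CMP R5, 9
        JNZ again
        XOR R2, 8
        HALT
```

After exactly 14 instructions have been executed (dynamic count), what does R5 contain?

6

MOV R2, 4 → R2=4
MOV R7, 7 → R7=7
MOV R5, 4 → R5=4
SUB R7, R2 → R7=7-4=3
ADD R2, 14 → R2=4+14=18
SUB R7, 18 → R7=3-18=-15
ADD R5, 1 → R5=4+1=5
CMP R5, 9  (cmp 5,9)
JNZ again: taken
SUB R7, R2 → R7=(-15)-18=-33
ADD R2, 14 → R2=18+14=32
SUB R7, 18 → R7=(-33)-18=-51
ADD R5, 1 → R5=5+1=6
CMP R5, 9  (cmp 6,9)
After step 14: R5 = 6.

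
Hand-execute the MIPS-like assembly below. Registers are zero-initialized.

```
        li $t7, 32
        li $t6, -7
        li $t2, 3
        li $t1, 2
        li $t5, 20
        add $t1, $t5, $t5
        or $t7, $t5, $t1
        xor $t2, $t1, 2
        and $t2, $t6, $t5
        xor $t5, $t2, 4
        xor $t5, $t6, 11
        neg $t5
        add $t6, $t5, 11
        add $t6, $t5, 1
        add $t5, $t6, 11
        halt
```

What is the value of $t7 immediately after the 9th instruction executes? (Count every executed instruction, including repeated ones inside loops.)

60

li $t7, 32 → $t7=32
li $t6, -7 → $t6=-7
li $t2, 3 → $t2=3
li $t1, 2 → $t1=2
li $t5, 20 → $t5=20
add $t1, $t5, $t5 → $t1=20+20=40
or $t7, $t5, $t1 → $t7=20|40=60
xor $t2, $t1, 2 → $t2=40^2=42
and $t2, $t6, $t5 → $t2=(-7)&20=16
After step 9: $t7 = 60.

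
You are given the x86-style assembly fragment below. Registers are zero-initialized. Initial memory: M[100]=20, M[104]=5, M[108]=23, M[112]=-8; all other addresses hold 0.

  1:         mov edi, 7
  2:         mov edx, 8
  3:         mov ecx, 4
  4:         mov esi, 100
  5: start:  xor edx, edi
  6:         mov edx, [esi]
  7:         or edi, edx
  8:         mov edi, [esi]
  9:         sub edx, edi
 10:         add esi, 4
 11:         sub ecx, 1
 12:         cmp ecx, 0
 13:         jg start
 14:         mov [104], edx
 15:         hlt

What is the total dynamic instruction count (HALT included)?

mov edi, 7 → edi=7
mov edx, 8 → edx=8
mov ecx, 4 → ecx=4
mov esi, 100 → esi=100
xor edx, edi → edx=8^7=15
mov edx, [esi] → edx=M[100]=20
or edi, edx → edi=7|20=23
mov edi, [esi] → edi=M[100]=20
sub edx, edi → edx=20-20=0
add esi, 4 → esi=100+4=104
sub ecx, 1 → ecx=4-1=3
cmp ecx, 0  (cmp 3,0)
jg start: taken
xor edx, edi → edx=0^20=20
mov edx, [esi] → edx=M[104]=5
or edi, edx → edi=20|5=21
mov edi, [esi] → edi=M[104]=5
sub edx, edi → edx=5-5=0
add esi, 4 → esi=104+4=108
sub ecx, 1 → ecx=3-1=2
cmp ecx, 0  (cmp 2,0)
jg start: taken
xor edx, edi → edx=0^5=5
mov edx, [esi] → edx=M[108]=23
or edi, edx → edi=5|23=23
mov edi, [esi] → edi=M[108]=23
sub edx, edi → edx=23-23=0
add esi, 4 → esi=108+4=112
sub ecx, 1 → ecx=2-1=1
cmp ecx, 0  (cmp 1,0)
jg start: taken
xor edx, edi → edx=0^23=23
mov edx, [esi] → edx=M[112]=-8
or edi, edx → edi=23|(-8)=-1
mov edi, [esi] → edi=M[112]=-8
sub edx, edi → edx=(-8)-(-8)=0
add esi, 4 → esi=112+4=116
sub ecx, 1 → ecx=1-1=0
cmp ecx, 0  (cmp 0,0)
jg start: not taken
mov [104], edx → M[104]=0
halt.
Total executed instructions: 42.

42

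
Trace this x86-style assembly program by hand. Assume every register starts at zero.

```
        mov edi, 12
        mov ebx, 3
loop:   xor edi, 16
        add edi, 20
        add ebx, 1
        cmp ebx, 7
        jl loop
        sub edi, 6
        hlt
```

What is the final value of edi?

after mov edi, 12: edi=12
after mov ebx, 3: ebx=3
after xor edi, 16: edi=12^16=28
after add edi, 20: edi=28+20=48
after add ebx, 1: ebx=3+1=4
cmp ebx, 7  (cmp 4,7)
jl loop: taken
after xor edi, 16: edi=48^16=32
after add edi, 20: edi=32+20=52
after add ebx, 1: ebx=4+1=5
cmp ebx, 7  (cmp 5,7)
jl loop: taken
after xor edi, 16: edi=52^16=36
after add edi, 20: edi=36+20=56
after add ebx, 1: ebx=5+1=6
cmp ebx, 7  (cmp 6,7)
jl loop: taken
after xor edi, 16: edi=56^16=40
after add edi, 20: edi=40+20=60
after add ebx, 1: ebx=6+1=7
cmp ebx, 7  (cmp 7,7)
jl loop: not taken
after sub edi, 6: edi=60-6=54
halt.

54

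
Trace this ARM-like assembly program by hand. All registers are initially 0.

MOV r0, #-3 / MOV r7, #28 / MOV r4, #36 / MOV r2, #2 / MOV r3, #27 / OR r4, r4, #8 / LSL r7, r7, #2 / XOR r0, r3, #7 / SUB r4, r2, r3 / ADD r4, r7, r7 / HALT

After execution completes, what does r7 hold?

112

after MOV r0, #-3: r0=-3
after MOV r7, #28: r7=28
after MOV r4, #36: r4=36
after MOV r2, #2: r2=2
after MOV r3, #27: r3=27
after OR r4, r4, #8: r4=36|8=44
after LSL r7, r7, #2: r7=28<<2=112
after XOR r0, r3, #7: r0=27^7=28
after SUB r4, r2, r3: r4=2-27=-25
after ADD r4, r7, r7: r4=112+112=224
halt.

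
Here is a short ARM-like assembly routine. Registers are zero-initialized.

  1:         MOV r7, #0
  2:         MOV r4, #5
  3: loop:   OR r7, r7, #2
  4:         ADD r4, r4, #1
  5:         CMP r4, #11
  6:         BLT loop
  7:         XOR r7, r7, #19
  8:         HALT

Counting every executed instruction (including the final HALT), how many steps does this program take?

after MOV r7, #0: r7=0
after MOV r4, #5: r4=5
after OR r7, r7, #2: r7=0|2=2
after ADD r4, r4, #1: r4=5+1=6
CMP r4, #11  (cmp 6,11)
BLT loop: taken
after OR r7, r7, #2: r7=2|2=2
after ADD r4, r4, #1: r4=6+1=7
CMP r4, #11  (cmp 7,11)
BLT loop: taken
after OR r7, r7, #2: r7=2|2=2
after ADD r4, r4, #1: r4=7+1=8
CMP r4, #11  (cmp 8,11)
BLT loop: taken
after OR r7, r7, #2: r7=2|2=2
after ADD r4, r4, #1: r4=8+1=9
CMP r4, #11  (cmp 9,11)
BLT loop: taken
after OR r7, r7, #2: r7=2|2=2
after ADD r4, r4, #1: r4=9+1=10
CMP r4, #11  (cmp 10,11)
BLT loop: taken
after OR r7, r7, #2: r7=2|2=2
after ADD r4, r4, #1: r4=10+1=11
CMP r4, #11  (cmp 11,11)
BLT loop: not taken
after XOR r7, r7, #19: r7=2^19=17
halt.
Total executed instructions: 28.

28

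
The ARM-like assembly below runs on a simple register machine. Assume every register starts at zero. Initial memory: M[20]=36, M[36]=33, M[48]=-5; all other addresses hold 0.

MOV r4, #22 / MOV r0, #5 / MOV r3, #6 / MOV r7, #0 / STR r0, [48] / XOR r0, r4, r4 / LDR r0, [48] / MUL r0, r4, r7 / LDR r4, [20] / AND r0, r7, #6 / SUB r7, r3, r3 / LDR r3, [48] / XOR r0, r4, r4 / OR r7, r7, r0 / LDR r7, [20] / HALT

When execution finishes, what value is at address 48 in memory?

5

after MOV r4, #22: r4=22
after MOV r0, #5: r0=5
after MOV r3, #6: r3=6
after MOV r7, #0: r7=0
STR r0, [48] → M[48]=5
after XOR r0, r4, r4: r0=22^22=0
after LDR r0, [48]: r0=M[48]=5
after MUL r0, r4, r7: r0=22*0=0
after LDR r4, [20]: r4=M[20]=36
after AND r0, r7, #6: r0=0&6=0
after SUB r7, r3, r3: r7=6-6=0
after LDR r3, [48]: r3=M[48]=5
after XOR r0, r4, r4: r0=36^36=0
after OR r7, r7, r0: r7=0|0=0
after LDR r7, [20]: r7=M[20]=36
halt.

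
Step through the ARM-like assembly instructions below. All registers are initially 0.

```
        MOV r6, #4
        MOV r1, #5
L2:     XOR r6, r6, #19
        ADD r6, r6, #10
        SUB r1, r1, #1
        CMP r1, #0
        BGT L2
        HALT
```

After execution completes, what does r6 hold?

49

after MOV r6, #4: r6=4
after MOV r1, #5: r1=5
after XOR r6, r6, #19: r6=4^19=23
after ADD r6, r6, #10: r6=23+10=33
after SUB r1, r1, #1: r1=5-1=4
CMP r1, #0  (cmp 4,0)
BGT L2: taken
after XOR r6, r6, #19: r6=33^19=50
after ADD r6, r6, #10: r6=50+10=60
after SUB r1, r1, #1: r1=4-1=3
CMP r1, #0  (cmp 3,0)
BGT L2: taken
after XOR r6, r6, #19: r6=60^19=47
after ADD r6, r6, #10: r6=47+10=57
after SUB r1, r1, #1: r1=3-1=2
CMP r1, #0  (cmp 2,0)
BGT L2: taken
after XOR r6, r6, #19: r6=57^19=42
after ADD r6, r6, #10: r6=42+10=52
after SUB r1, r1, #1: r1=2-1=1
CMP r1, #0  (cmp 1,0)
BGT L2: taken
after XOR r6, r6, #19: r6=52^19=39
after ADD r6, r6, #10: r6=39+10=49
after SUB r1, r1, #1: r1=1-1=0
CMP r1, #0  (cmp 0,0)
BGT L2: not taken
halt.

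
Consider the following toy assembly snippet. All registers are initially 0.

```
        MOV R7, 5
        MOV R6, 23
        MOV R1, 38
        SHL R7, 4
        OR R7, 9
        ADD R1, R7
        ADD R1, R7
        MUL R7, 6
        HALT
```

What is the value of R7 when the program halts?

534

R7=5
R6=23
R1=38
R7=5<<4=80
R7=80|9=89
R1=38+89=127
R1=127+89=216
R7=89*6=534
halt.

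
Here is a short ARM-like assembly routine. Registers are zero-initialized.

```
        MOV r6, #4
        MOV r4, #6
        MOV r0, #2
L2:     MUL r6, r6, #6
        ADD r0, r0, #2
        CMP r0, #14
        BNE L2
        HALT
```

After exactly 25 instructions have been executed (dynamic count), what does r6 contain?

MOV r6, #4 → r6=4
MOV r4, #6 → r4=6
MOV r0, #2 → r0=2
MUL r6, r6, #6 → r6=4*6=24
ADD r0, r0, #2 → r0=2+2=4
CMP r0, #14  (cmp 4,14)
BNE L2: taken
MUL r6, r6, #6 → r6=24*6=144
ADD r0, r0, #2 → r0=4+2=6
CMP r0, #14  (cmp 6,14)
BNE L2: taken
MUL r6, r6, #6 → r6=144*6=864
ADD r0, r0, #2 → r0=6+2=8
CMP r0, #14  (cmp 8,14)
BNE L2: taken
MUL r6, r6, #6 → r6=864*6=5184
ADD r0, r0, #2 → r0=8+2=10
CMP r0, #14  (cmp 10,14)
BNE L2: taken
MUL r6, r6, #6 → r6=5184*6=31104
ADD r0, r0, #2 → r0=10+2=12
CMP r0, #14  (cmp 12,14)
BNE L2: taken
MUL r6, r6, #6 → r6=31104*6=186624
ADD r0, r0, #2 → r0=12+2=14
After step 25: r6 = 186624.

186624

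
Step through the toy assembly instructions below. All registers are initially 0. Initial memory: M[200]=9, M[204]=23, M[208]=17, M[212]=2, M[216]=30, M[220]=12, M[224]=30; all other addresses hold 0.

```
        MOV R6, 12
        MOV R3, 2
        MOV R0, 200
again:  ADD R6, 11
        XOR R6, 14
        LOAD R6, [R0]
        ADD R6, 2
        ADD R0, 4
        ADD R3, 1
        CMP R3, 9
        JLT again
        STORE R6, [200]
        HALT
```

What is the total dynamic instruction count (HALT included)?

61

after MOV R6, 12: R6=12
after MOV R3, 2: R3=2
after MOV R0, 200: R0=200
after ADD R6, 11: R6=12+11=23
after XOR R6, 14: R6=23^14=25
after LOAD R6, [R0]: R6=M[200]=9
after ADD R6, 2: R6=9+2=11
after ADD R0, 4: R0=200+4=204
after ADD R3, 1: R3=2+1=3
CMP R3, 9  (cmp 3,9)
JLT again: taken
after ADD R6, 11: R6=11+11=22
after XOR R6, 14: R6=22^14=24
after LOAD R6, [R0]: R6=M[204]=23
after ADD R6, 2: R6=23+2=25
after ADD R0, 4: R0=204+4=208
after ADD R3, 1: R3=3+1=4
CMP R3, 9  (cmp 4,9)
JLT again: taken
after ADD R6, 11: R6=25+11=36
after XOR R6, 14: R6=36^14=42
after LOAD R6, [R0]: R6=M[208]=17
after ADD R6, 2: R6=17+2=19
after ADD R0, 4: R0=208+4=212
after ADD R3, 1: R3=4+1=5
CMP R3, 9  (cmp 5,9)
JLT again: taken
after ADD R6, 11: R6=19+11=30
after XOR R6, 14: R6=30^14=16
after LOAD R6, [R0]: R6=M[212]=2
after ADD R6, 2: R6=2+2=4
after ADD R0, 4: R0=212+4=216
after ADD R3, 1: R3=5+1=6
CMP R3, 9  (cmp 6,9)
JLT again: taken
after ADD R6, 11: R6=4+11=15
after XOR R6, 14: R6=15^14=1
after LOAD R6, [R0]: R6=M[216]=30
after ADD R6, 2: R6=30+2=32
after ADD R0, 4: R0=216+4=220
after ADD R3, 1: R3=6+1=7
CMP R3, 9  (cmp 7,9)
JLT again: taken
after ADD R6, 11: R6=32+11=43
after XOR R6, 14: R6=43^14=37
after LOAD R6, [R0]: R6=M[220]=12
after ADD R6, 2: R6=12+2=14
after ADD R0, 4: R0=220+4=224
after ADD R3, 1: R3=7+1=8
CMP R3, 9  (cmp 8,9)
JLT again: taken
after ADD R6, 11: R6=14+11=25
after XOR R6, 14: R6=25^14=23
after LOAD R6, [R0]: R6=M[224]=30
after ADD R6, 2: R6=30+2=32
after ADD R0, 4: R0=224+4=228
after ADD R3, 1: R3=8+1=9
CMP R3, 9  (cmp 9,9)
JLT again: not taken
STORE R6, [200] → M[200]=32
halt.
Total executed instructions: 61.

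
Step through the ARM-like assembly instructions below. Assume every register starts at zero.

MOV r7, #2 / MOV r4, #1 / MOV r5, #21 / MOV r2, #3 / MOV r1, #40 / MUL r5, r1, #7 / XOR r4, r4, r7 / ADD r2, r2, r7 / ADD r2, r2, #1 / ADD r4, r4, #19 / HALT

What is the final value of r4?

r7=2
r4=1
r5=21
r2=3
r1=40
r5=40*7=280
r4=1^2=3
r2=3+2=5
r2=5+1=6
r4=3+19=22
halt.

22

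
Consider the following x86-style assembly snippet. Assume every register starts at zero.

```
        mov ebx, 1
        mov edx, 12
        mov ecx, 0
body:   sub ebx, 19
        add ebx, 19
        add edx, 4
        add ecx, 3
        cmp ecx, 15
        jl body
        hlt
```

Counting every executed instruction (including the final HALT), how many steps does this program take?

after mov ebx, 1: ebx=1
after mov edx, 12: edx=12
after mov ecx, 0: ecx=0
after sub ebx, 19: ebx=1-19=-18
after add ebx, 19: ebx=(-18)+19=1
after add edx, 4: edx=12+4=16
after add ecx, 3: ecx=0+3=3
cmp ecx, 15  (cmp 3,15)
jl body: taken
after sub ebx, 19: ebx=1-19=-18
after add ebx, 19: ebx=(-18)+19=1
after add edx, 4: edx=16+4=20
after add ecx, 3: ecx=3+3=6
cmp ecx, 15  (cmp 6,15)
jl body: taken
after sub ebx, 19: ebx=1-19=-18
after add ebx, 19: ebx=(-18)+19=1
after add edx, 4: edx=20+4=24
after add ecx, 3: ecx=6+3=9
cmp ecx, 15  (cmp 9,15)
jl body: taken
after sub ebx, 19: ebx=1-19=-18
after add ebx, 19: ebx=(-18)+19=1
after add edx, 4: edx=24+4=28
after add ecx, 3: ecx=9+3=12
cmp ecx, 15  (cmp 12,15)
jl body: taken
after sub ebx, 19: ebx=1-19=-18
after add ebx, 19: ebx=(-18)+19=1
after add edx, 4: edx=28+4=32
after add ecx, 3: ecx=12+3=15
cmp ecx, 15  (cmp 15,15)
jl body: not taken
halt.
Total executed instructions: 34.

34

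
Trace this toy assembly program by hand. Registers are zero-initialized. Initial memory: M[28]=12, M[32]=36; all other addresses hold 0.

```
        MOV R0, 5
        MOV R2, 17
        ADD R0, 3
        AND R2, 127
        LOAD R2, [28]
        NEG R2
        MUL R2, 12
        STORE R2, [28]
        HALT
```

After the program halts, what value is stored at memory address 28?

-144

R0=5
R2=17
R0=5+3=8
R2=17&127=17
R2=M[28]=12
R2=-(12)=-12
R2=(-12)*12=-144
STORE R2, [28] → M[28]=-144
halt.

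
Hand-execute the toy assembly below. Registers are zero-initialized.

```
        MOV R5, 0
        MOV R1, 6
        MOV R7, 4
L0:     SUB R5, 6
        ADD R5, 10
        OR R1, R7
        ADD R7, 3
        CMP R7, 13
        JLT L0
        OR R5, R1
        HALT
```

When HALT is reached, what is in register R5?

MOV R5, 0 → R5=0
MOV R1, 6 → R1=6
MOV R7, 4 → R7=4
SUB R5, 6 → R5=0-6=-6
ADD R5, 10 → R5=(-6)+10=4
OR R1, R7 → R1=6|4=6
ADD R7, 3 → R7=4+3=7
CMP R7, 13  (cmp 7,13)
JLT L0: taken
SUB R5, 6 → R5=4-6=-2
ADD R5, 10 → R5=(-2)+10=8
OR R1, R7 → R1=6|7=7
ADD R7, 3 → R7=7+3=10
CMP R7, 13  (cmp 10,13)
JLT L0: taken
SUB R5, 6 → R5=8-6=2
ADD R5, 10 → R5=2+10=12
OR R1, R7 → R1=7|10=15
ADD R7, 3 → R7=10+3=13
CMP R7, 13  (cmp 13,13)
JLT L0: not taken
OR R5, R1 → R5=12|15=15
halt.

15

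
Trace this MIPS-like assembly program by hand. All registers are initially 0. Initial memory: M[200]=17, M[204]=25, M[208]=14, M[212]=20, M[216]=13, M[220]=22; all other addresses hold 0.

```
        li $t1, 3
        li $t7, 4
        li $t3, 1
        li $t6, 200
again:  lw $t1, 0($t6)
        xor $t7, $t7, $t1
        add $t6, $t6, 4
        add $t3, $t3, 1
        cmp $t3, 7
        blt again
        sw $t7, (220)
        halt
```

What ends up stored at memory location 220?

13

$t1=3
$t7=4
$t3=1
$t6=200
$t1=M[200]=17
$t7=4^17=21
$t6=200+4=204
$t3=1+1=2
cmp $t3, 7  (cmp 2,7)
blt again: taken
$t1=M[204]=25
$t7=21^25=12
$t6=204+4=208
$t3=2+1=3
cmp $t3, 7  (cmp 3,7)
blt again: taken
$t1=M[208]=14
$t7=12^14=2
$t6=208+4=212
$t3=3+1=4
cmp $t3, 7  (cmp 4,7)
blt again: taken
$t1=M[212]=20
$t7=2^20=22
$t6=212+4=216
$t3=4+1=5
cmp $t3, 7  (cmp 5,7)
blt again: taken
$t1=M[216]=13
$t7=22^13=27
$t6=216+4=220
$t3=5+1=6
cmp $t3, 7  (cmp 6,7)
blt again: taken
$t1=M[220]=22
$t7=27^22=13
$t6=220+4=224
$t3=6+1=7
cmp $t3, 7  (cmp 7,7)
blt again: not taken
sw $t7, (220) → M[220]=13
halt.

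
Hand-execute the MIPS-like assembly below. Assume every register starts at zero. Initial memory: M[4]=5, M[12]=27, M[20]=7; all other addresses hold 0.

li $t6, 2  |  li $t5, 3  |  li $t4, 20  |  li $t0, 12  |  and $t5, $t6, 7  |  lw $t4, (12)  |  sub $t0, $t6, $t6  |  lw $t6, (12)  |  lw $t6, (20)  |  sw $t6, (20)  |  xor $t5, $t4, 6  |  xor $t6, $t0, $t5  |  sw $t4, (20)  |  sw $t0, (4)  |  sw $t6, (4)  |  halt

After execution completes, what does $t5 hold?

li $t6, 2 → $t6=2
li $t5, 3 → $t5=3
li $t4, 20 → $t4=20
li $t0, 12 → $t0=12
and $t5, $t6, 7 → $t5=2&7=2
lw $t4, (12) → $t4=M[12]=27
sub $t0, $t6, $t6 → $t0=2-2=0
lw $t6, (12) → $t6=M[12]=27
lw $t6, (20) → $t6=M[20]=7
sw $t6, (20) → M[20]=7
xor $t5, $t4, 6 → $t5=27^6=29
xor $t6, $t0, $t5 → $t6=0^29=29
sw $t4, (20) → M[20]=27
sw $t0, (4) → M[4]=0
sw $t6, (4) → M[4]=29
halt.

29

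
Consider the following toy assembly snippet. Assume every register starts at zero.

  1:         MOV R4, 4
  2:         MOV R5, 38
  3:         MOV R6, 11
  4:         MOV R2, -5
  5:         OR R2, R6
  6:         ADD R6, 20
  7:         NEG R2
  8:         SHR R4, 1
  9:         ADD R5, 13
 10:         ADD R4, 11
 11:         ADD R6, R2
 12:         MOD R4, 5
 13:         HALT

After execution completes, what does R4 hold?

after MOV R4, 4: R4=4
after MOV R5, 38: R5=38
after MOV R6, 11: R6=11
after MOV R2, -5: R2=-5
after OR R2, R6: R2=(-5)|11=-5
after ADD R6, 20: R6=11+20=31
after NEG R2: R2=-(-5)=5
after SHR R4, 1: R4=4>>1=2
after ADD R5, 13: R5=38+13=51
after ADD R4, 11: R4=2+11=13
after ADD R6, R2: R6=31+5=36
after MOD R4, 5: R4=13%5=3
halt.

3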